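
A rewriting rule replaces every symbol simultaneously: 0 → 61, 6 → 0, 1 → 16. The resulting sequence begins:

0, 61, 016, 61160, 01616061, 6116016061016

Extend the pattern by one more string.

016160611606101661160

Replace each of the 13 characters of 6116016061016 in place — 0 16 16 0 61 16 0 61 0 16 61 16 0 — and concatenate.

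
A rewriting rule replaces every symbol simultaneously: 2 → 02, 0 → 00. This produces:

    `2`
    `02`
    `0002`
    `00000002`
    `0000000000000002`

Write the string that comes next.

Applying the rule to each of the 16 symbols of 0000000000000002 gives the pieces 00 00 00 00 00 00 00 00 00 00 00 00 00 00 00 02, which concatenate to the answer.

00000000000000000000000000000002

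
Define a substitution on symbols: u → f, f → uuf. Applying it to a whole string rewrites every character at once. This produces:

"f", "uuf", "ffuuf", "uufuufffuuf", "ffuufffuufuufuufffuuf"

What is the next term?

Rewriting the 21 symbols of ffuufffuufuufuufffuuf one by one yields uuf uuf f f uuf uuf uuf f f uuf f f uuf f f uuf uuf uuf f f uuf; concatenated:

uufuufffuufuufuufffuufffuufffuufuufuufffuuf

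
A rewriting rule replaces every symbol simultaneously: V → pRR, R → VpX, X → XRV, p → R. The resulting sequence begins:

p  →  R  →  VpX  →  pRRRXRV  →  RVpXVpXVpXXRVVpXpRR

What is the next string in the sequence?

VpXpRRRXRVpRRRXRVpRRRXRVXRVVpXpRRpRRRXRVRVpXVpX

Applying the rule to each of the 19 symbols of RVpXVpXVpXXRVVpXpRR gives the pieces VpX pRR R XRV pRR R XRV pRR R XRV XRV VpX pRR pRR R XRV R VpX VpX, which concatenate to the answer.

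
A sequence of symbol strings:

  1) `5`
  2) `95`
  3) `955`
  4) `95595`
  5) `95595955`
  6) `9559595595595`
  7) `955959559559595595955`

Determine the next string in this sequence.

9559595595595955959559559595595595

Each term (from the third on) is the previous term followed by the one before it: term 3 = 95·5 = 955.
Continuing: 955959559559595595955 · 9559595595595 gives term 8.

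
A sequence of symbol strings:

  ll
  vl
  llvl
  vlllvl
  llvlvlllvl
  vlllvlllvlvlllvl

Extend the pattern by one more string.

llvlvlllvlvlllvlllvlvlllvl

This is a Fibonacci-style word recurrence s(k) = s(k−2)·s(k−1): e.g. ll·vl = llvl.
The next term joins llvlvlllvl and vlllvlllvlvlllvl.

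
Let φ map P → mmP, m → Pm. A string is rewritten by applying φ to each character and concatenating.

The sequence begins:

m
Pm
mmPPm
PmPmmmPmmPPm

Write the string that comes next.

Rewriting each symbol of PmPmmmPmmPPm: P→mmP, m→Pm, P→mmP, m→Pm, m→Pm, m→Pm, P→mmP, m→Pm, m→Pm, P→mmP, P→mmP, m→Pm, which concatenates to mmP Pm mmP Pm Pm Pm mmP Pm Pm mmP mmP Pm.

mmPPmmmPPmPmPmmmPPmPmmmPmmPPm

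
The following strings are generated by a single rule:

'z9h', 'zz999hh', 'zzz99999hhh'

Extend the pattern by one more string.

zzzz9999999hhhh

Each string has the form z^{n} 9^{2n-1} h^{n} (n = 1, 2, …).
At n = 4 the blocks have lengths 4, 7, 4.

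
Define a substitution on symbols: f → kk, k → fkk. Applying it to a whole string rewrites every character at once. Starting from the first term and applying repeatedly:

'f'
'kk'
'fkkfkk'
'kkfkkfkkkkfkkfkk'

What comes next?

φ(kkfkkfkkkkfkkfkk) expands symbol-by-symbol to fkk fkk kk fkk fkk kk fkk fkk fkk fkk kk fkk fkk kk fkk fkk; joining the 16 pieces gives the next term.

fkkfkkkkfkkfkkkkfkkfkkfkkfkkkkfkkfkkkkfkkfkk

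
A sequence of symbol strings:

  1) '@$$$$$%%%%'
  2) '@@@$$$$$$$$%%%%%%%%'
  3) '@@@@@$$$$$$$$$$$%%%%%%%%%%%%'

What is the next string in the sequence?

@@@@@@@$$$$$$$$$$$$$$%%%%%%%%%%%%%%%%

Term n consists of 2n-1 @'s, followed by 3n+2 $'s, followed by 4n %'s (n = 1, 2, …).
Setting n = 4 gives 7, 14, 16 characters in each block.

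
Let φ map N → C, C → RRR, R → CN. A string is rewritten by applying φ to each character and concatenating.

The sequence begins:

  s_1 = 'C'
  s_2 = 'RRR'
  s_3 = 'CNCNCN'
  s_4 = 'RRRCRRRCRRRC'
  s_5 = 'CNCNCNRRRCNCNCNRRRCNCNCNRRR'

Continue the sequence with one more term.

Replace each of the 27 characters of CNCNCNRRRCNCNCNRRRCNCNCNRRR in place — RRR C RRR C RRR C CN CN CN RRR C RRR C RRR C CN CN CN RRR C RRR C RRR C CN CN CN — and concatenate.

RRRCRRRCRRRCCNCNCNRRRCRRRCRRRCCNCNCNRRRCRRRCRRRCCNCNCN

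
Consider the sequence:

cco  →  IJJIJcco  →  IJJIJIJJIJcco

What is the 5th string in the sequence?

IJJIJIJJIJIJJIJIJJIJcco

Each term is the previous one with IJJIJ prepended.
From IJJIJIJJIJcco, 2 further steps: IJJIJIJJIJcco → IJJIJIJJIJIJJIJcco → (answer).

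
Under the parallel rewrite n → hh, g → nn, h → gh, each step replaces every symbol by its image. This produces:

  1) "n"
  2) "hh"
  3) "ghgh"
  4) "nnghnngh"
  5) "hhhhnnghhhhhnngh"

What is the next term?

Rewriting the 16 symbols of hhhhnnghhhhhnngh one by one yields gh gh gh gh hh hh nn gh gh gh gh gh hh hh nn gh; concatenated:

ghghghghhhhhnnghghghghghhhhhnngh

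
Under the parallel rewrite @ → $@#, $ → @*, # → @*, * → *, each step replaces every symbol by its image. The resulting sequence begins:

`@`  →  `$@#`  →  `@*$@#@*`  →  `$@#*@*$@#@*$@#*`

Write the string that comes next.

@*$@#@**$@#*@*$@#@*$@#*@*$@#@**

Replace each of the 15 characters of $@#*@*$@#@*$@#* in place — @* $@# @* * $@# * @* $@# @* $@# * @* $@# @* * — and concatenate.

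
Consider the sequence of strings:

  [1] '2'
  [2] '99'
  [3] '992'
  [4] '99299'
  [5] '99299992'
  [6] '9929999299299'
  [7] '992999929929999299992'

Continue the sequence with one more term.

9929999299299992999929929999299299

Each term (from the third on) is the previous term followed by the one before it: term 3 = 99·2 = 992.
So term 8 is 992999929929999299992·9929999299299.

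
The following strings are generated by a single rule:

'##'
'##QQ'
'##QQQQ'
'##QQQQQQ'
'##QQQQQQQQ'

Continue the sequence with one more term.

Each term is the previous one with QQ appended.
One more step from ##QQQQQQQQ gives the answer.

##QQQQQQQQQQ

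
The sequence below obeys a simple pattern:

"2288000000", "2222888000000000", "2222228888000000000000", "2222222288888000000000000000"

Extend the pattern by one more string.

2222222222888888000000000000000000

Each string has the form 2^{2n} 8^{n+1} 0^{3n+3} (n = 1, 2, …).
At n = 5 the blocks have lengths 10, 6, 18.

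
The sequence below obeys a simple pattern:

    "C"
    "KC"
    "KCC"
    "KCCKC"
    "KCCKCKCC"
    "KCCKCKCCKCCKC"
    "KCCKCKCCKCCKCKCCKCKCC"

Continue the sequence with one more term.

This is a Fibonacci-style word recurrence s(k) = s(k−1)·s(k−2): e.g. KC·C = KCC.
Continuing: KCCKCKCCKCCKCKCCKCKCC · KCCKCKCCKCCKC gives term 8.

KCCKCKCCKCCKCKCCKCKCCKCCKCKCCKCCKC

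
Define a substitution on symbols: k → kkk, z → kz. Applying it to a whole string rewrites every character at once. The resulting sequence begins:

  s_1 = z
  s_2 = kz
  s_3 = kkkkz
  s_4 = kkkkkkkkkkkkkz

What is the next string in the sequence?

Rewriting the 14 symbols of kkkkkkkkkkkkkz one by one yields kkk kkk kkk kkk kkk kkk kkk kkk kkk kkk kkk kkk kkk kz; concatenated:

kkkkkkkkkkkkkkkkkkkkkkkkkkkkkkkkkkkkkkkkz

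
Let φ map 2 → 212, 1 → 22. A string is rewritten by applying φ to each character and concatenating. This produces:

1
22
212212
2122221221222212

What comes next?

φ(2122221221222212) expands symbol-by-symbol to 212 22 212 212 212 212 22 212 212 22 212 212 212 212 22 212; joining the 16 pieces gives the next term.

21222212212212212222122122221221221221222212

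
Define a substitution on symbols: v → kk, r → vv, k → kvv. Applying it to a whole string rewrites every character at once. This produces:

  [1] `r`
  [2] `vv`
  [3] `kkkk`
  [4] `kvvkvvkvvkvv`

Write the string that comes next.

Rewriting each symbol of kvvkvvkvvkvv: k→kvv, v→kk, v→kk, k→kvv, v→kk, v→kk, k→kvv, v→kk, v→kk, k→kvv, v→kk, v→kk, which concatenates to kvv kk kk kvv kk kk kvv kk kk kvv kk kk.

kvvkkkkkvvkkkkkvvkkkkkvvkkkk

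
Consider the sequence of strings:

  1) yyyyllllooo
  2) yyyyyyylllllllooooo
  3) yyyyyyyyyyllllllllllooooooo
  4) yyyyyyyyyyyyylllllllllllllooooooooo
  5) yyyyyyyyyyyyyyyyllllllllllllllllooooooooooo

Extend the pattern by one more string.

yyyyyyyyyyyyyyyyyyylllllllllllllllllllooooooooooooo

Each string has the form y^{3n+1} l^{3n+1} o^{2n+1} (n = 1, 2, …).
Setting n = 6 gives 19, 19, 13 characters in each block.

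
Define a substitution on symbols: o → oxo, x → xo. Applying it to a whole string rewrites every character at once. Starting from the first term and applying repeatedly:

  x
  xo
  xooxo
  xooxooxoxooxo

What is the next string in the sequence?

Rewriting the 13 symbols of xooxooxoxooxo one by one yields xo oxo oxo xo oxo oxo xo oxo xo oxo oxo xo oxo; concatenated:

xooxooxoxooxooxoxooxoxooxooxoxooxo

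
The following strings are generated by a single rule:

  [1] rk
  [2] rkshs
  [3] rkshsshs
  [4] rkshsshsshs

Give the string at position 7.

The strings grow by a fixed suffix shs each time.
From rkshsshsshs, 3 further steps: rkshsshsshs → rkshsshsshsshs → rkshsshsshsshsshs → (answer).

rkshsshsshsshsshsshs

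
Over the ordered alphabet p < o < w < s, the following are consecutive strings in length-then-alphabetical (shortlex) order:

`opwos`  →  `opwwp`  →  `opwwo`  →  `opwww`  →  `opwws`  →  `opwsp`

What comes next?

opwso

The successor of opwsp increments the rightmost position that isn't already s and resets every position after it to p.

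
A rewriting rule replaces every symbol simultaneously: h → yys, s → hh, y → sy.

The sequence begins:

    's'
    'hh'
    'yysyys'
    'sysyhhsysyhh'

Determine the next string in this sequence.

Expanding sysyhhsysyhh: s→hh, y→sy, s→hh, y→sy, h→yys, h→yys, s→hh, y→sy, s→hh, y→sy, h→yys, h→yys. Concatenated: hh sy hh sy yys yys hh sy hh sy yys yys.

hhsyhhsyyysyyshhsyhhsyyysyys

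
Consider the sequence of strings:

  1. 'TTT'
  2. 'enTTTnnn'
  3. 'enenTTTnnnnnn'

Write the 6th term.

enenenenenTTTnnnnnnnnnnnnnnn

s(k+1) = en·s(k)·nnn, so each term gains en as a prefix and nnn as a suffix.
From enenTTTnnnnnn, 3 further steps: enenTTTnnnnnn → enenenTTTnnnnnnnnn → enenenenTTTnnnnnnnnnnnn → (answer).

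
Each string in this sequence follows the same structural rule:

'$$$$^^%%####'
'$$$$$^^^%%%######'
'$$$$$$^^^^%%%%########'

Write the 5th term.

$$$$$$$$^^^^^^%%%%%%############

Term n consists of n+2 $'s, followed by n ^'s, followed by n %'s, followed by 2n #'s, where the shown terms are n = 2, 3, 4.
For term 5, n = 6, so the run lengths are 8, 6, 6, 12.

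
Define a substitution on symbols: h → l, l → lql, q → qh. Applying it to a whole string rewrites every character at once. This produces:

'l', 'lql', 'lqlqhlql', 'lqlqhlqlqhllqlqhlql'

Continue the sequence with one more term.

lqlqhlqlqhllqlqhlqlqhllqllqlqhlqlqhllqlqhlql

Replace each of the 19 characters of lqlqhlqlqhllqlqhlql in place — lql qh lql qh l lql qh lql qh l lql lql qh lql qh l lql qh lql — and concatenate.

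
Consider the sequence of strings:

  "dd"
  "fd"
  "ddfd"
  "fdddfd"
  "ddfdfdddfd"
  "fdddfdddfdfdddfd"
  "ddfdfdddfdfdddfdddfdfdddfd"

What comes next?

fdddfdddfdfdddfdddfdfdddfdfdddfdddfdfdddfd

This is a Fibonacci-style word recurrence s(k) = s(k−2)·s(k−1): e.g. dd·fd = ddfd.
Continuing: fdddfdddfdfdddfd · ddfdfdddfdfdddfdddfdfdddfd gives term 8.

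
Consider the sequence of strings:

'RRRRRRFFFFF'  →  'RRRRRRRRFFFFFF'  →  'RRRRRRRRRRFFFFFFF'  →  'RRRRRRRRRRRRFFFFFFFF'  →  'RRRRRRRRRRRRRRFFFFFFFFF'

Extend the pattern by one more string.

Reading off run lengths: R runs 6, 8, 10, 12, 14; F runs 5, 6, 7, 8, 9 — each is linear in n, where the shown terms are n = 3, 4, 5, 6, 7.
For the next term, n = 8, so the run lengths are 16, 10.

RRRRRRRRRRRRRRRRFFFFFFFFFF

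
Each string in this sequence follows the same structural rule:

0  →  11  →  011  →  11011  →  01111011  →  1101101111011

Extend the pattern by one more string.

011110111101101111011

Each term (from the third on) is the two preceding terms concatenated in order: term 3 = 0·11 = 011.
So term 7 is 01111011·1101101111011.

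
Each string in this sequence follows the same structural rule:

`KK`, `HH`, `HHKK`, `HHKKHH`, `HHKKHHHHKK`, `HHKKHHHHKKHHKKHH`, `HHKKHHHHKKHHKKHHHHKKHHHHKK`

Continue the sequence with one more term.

HHKKHHHHKKHHKKHHHHKKHHHHKKHHKKHHHHKKHHKKHH

From term 3 onward, concatenate the last term with the second-to-last: HH·KK = HHKK, HHKK·HH = HHKKHH, …
The next term joins HHKKHHHHKKHHKKHHHHKKHHHHKK and HHKKHHHHKKHHKKHH.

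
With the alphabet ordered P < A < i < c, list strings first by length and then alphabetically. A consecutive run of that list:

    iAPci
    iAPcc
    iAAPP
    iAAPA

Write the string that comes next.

The successor of iAAPA increments the rightmost position that isn't already c and resets every position after it to P.

iAAPi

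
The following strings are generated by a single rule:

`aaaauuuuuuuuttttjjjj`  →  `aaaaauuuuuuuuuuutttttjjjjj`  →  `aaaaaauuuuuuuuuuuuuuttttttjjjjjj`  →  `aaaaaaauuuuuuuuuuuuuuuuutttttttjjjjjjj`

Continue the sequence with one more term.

Each string has the form a^{n+1} u^{3n-1} t^{n+1} j^{n+1}, where the shown terms are n = 3, 4, 5, 6.
At n = 7 the blocks have lengths 8, 20, 8, 8.

aaaaaaaauuuuuuuuuuuuuuuuuuuuttttttttjjjjjjjj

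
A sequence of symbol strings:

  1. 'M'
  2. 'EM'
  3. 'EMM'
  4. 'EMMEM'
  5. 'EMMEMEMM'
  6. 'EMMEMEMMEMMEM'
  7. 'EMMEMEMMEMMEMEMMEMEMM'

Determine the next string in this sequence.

This is a Fibonacci-style word recurrence s(k) = s(k−1)·s(k−2): e.g. EM·M = EMM.
The next term joins EMMEMEMMEMMEMEMMEMEMM and EMMEMEMMEMMEM.

EMMEMEMMEMMEMEMMEMEMMEMMEMEMMEMMEM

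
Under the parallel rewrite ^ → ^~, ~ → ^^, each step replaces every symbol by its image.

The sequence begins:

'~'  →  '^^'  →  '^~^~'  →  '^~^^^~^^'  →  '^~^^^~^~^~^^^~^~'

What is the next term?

Rewriting the 16 symbols of ^~^^^~^~^~^^^~^~ one by one yields ^~ ^^ ^~ ^~ ^~ ^^ ^~ ^^ ^~ ^^ ^~ ^~ ^~ ^^ ^~ ^^; concatenated:

^~^^^~^~^~^^^~^^^~^^^~^~^~^^^~^^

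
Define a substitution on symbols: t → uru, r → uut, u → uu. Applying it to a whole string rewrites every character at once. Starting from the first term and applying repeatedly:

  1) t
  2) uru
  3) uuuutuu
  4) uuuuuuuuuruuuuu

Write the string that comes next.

Rewriting the 15 symbols of uuuuuuuuuruuuuu one by one yields uu uu uu uu uu uu uu uu uu uut uu uu uu uu uu; concatenated:

uuuuuuuuuuuuuuuuuuuutuuuuuuuuuu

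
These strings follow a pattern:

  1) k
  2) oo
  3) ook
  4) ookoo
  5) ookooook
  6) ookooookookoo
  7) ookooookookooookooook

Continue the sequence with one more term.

ookooookookooookooookookooookookoo

Each term (from the third on) is the previous term followed by the one before it: term 3 = oo·k = ook.
Continuing: ookooookookooookooook · ookooookookoo gives term 8.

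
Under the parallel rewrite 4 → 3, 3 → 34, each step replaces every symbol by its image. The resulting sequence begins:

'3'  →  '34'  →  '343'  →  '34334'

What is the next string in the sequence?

Rewriting each symbol of 34334: 3→34, 4→3, 3→34, 3→34, 4→3, which concatenates to 34 3 34 34 3.

34334343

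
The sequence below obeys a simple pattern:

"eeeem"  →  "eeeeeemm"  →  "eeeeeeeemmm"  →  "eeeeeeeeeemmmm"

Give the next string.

eeeeeeeeeeeemmmmm

Reading off run lengths: e runs 4, 6, 8, 10; m runs 1, 2, 3, 4 — each is linear in n, where the shown terms are n = 2, 3, 4, 5.
At n = 6 the blocks have lengths 12, 5.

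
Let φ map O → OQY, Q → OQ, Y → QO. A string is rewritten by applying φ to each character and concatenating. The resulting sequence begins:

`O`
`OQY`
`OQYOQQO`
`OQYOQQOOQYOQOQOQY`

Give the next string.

Rewriting the 17 symbols of OQYOQQOOQYOQOQOQY one by one yields OQY OQ QO OQY OQ OQ OQY OQY OQ QO OQY OQ OQY OQ OQY OQ QO; concatenated:

OQYOQQOOQYOQOQOQYOQYOQQOOQYOQOQYOQOQYOQQO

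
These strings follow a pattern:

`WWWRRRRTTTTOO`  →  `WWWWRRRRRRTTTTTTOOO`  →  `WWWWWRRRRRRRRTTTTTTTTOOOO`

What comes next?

WWWWWWRRRRRRRRRRTTTTTTTTTTOOOOO

Term n consists of n+1 W's, followed by 2n R's, followed by 2n T's, followed by n O's, where the shown terms are n = 2, 3, 4.
For the next term, n = 5, so the run lengths are 6, 10, 10, 5.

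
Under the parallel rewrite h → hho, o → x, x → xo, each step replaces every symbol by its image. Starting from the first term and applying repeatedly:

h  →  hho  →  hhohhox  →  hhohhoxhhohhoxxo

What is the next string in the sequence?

hhohhoxhhohhoxxohhohhoxhhohhoxxoxox

Replace each of the 16 characters of hhohhoxhhohhoxxo in place — hho hho x hho hho x xo hho hho x hho hho x xo xo x — and concatenate.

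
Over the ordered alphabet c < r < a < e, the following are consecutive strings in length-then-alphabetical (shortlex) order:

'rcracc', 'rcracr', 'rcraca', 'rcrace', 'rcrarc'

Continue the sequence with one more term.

The successor of rcrarc increments the rightmost position that isn't already e and resets every position after it to c.

rcrarr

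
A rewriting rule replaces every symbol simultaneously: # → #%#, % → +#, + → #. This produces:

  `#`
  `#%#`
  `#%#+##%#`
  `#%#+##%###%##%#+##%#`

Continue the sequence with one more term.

#%#+##%###%##%#+##%##%##%#+##%##%#+##%###%##%#+##%#

φ(#%#+##%###%##%#+##%#) expands symbol-by-symbol to #%# +# #%# # #%# #%# +# #%# #%# #%# +# #%# #%# +# #%# # #%# #%# +# #%#; joining the 20 pieces gives the next term.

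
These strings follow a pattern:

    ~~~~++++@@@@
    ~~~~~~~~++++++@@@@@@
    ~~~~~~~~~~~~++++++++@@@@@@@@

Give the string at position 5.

~~~~~~~~~~~~~~~~~~~~++++++++++++@@@@@@@@@@@@

Each string has the form ~^{4n} +^{2n+2} @^{2n+2} (n = 1, 2, …).
Setting n = 5 gives 20, 12, 12 characters in each block.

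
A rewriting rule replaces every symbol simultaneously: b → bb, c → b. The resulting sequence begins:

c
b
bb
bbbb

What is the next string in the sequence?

Expanding bbbb: b→bb, b→bb, b→bb, b→bb. Concatenated: bb bb bb bb.

bbbbbbbb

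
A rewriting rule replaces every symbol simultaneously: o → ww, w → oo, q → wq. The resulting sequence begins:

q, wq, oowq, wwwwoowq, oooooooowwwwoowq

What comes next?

wwwwwwwwwwwwwwwwoooooooowwwwoowq

φ(oooooooowwwwoowq) expands symbol-by-symbol to ww ww ww ww ww ww ww ww oo oo oo oo ww ww oo wq; joining the 16 pieces gives the next term.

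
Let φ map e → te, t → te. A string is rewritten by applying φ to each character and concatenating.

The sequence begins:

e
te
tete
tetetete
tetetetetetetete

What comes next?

tetetetetetetetetetetetetetetete

Replace each of the 16 characters of tetetetetetetete in place — te te te te te te te te te te te te te te te te — and concatenate.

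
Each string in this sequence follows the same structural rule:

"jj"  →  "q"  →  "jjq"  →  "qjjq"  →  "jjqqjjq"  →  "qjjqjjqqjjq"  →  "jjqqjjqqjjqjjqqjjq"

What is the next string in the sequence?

From term 3 onward, concatenate the second-to-last term with the last: jj·q = jjq, q·jjq = qjjq, …
The next term joins qjjqjjqqjjq and jjqqjjqqjjqjjqqjjq.

qjjqjjqqjjqjjqqjjqqjjqjjqqjjq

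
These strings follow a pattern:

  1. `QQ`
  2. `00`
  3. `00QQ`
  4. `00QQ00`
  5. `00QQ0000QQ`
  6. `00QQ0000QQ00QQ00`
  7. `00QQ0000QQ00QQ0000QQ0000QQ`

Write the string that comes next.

00QQ0000QQ00QQ0000QQ0000QQ00QQ0000QQ00QQ00

This is a Fibonacci-style word recurrence s(k) = s(k−1)·s(k−2): e.g. 00·QQ = 00QQ.
So term 8 is 00QQ0000QQ00QQ0000QQ0000QQ·00QQ0000QQ00QQ00.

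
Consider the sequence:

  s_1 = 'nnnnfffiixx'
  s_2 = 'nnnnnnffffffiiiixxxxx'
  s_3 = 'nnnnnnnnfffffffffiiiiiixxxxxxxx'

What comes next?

Term n consists of 2n+2 n's, followed by 3n f's, followed by 2n i's, followed by 3n-1 x's (n = 1, 2, …).
Setting n = 4 gives 10, 12, 8, 11 characters in each block.

nnnnnnnnnnffffffffffffiiiiiiiixxxxxxxxxxx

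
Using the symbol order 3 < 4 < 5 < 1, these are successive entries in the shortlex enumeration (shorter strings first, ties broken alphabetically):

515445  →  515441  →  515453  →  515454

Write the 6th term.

515451

Advancing 2 positions from 515454 through 515454 → 515455 reaches term 6.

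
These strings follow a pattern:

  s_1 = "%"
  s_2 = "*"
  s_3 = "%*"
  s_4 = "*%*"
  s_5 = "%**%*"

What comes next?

*%*%**%*

From term 3 onward, concatenate the second-to-last term with the last: %·* = %*, *·%* = *%*, …
The next term joins *%* and %**%*.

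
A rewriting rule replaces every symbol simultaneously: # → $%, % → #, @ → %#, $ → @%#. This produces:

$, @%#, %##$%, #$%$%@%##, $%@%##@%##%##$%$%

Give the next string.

Rewriting the 17 symbols of $%@%##@%##%##$%$% one by one yields @%# # %# # $% $% %# # $% $% # $% $% @%# # @%# #; concatenated:

@%##%##$%$%%##$%$%#$%$%@%##@%##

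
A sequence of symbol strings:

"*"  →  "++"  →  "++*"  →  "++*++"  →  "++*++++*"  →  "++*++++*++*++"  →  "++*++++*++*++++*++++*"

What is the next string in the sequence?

++*++++*++*++++*++++*++*++++*++*++

From term 3 onward, concatenate the last term with the second-to-last: ++·* = ++*, ++*·++ = ++*++, …
The next term joins ++*++++*++*++++*++++* and ++*++++*++*++.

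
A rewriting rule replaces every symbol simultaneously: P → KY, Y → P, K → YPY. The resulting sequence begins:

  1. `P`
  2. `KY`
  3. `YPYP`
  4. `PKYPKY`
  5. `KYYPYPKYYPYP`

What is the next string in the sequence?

YPYPPKYPKYYPYPPKYPKY

Rewriting each symbol of KYYPYPKYYPYP: K→YPY, Y→P, Y→P, P→KY, Y→P, P→KY, K→YPY, Y→P, Y→P, P→KY, Y→P, P→KY, which concatenates to YPY P P KY P KY YPY P P KY P KY.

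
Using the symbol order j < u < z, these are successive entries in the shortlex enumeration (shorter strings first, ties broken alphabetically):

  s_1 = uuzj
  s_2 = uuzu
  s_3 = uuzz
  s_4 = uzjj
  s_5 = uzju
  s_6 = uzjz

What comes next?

Find the rightmost character of uzjz below z, bump it to the next letter, and reset everything to its right to j.

uzuj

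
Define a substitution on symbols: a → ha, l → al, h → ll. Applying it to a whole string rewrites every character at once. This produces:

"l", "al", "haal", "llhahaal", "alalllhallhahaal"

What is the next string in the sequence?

Applying the rule to each of the 16 symbols of alalllhallhahaal gives the pieces ha al ha al al al ll ha al al ll ha ll ha ha al, which concatenate to the answer.

haalhaalalalllhaalalllhallhahaal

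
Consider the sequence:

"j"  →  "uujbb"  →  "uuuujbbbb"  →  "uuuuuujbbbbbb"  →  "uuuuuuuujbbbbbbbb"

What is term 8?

uuuuuuuuuuuuuujbbbbbbbbbbbbbb

Every step adds uu to the front and bb to the end of the previous string.
From uuuuuuuujbbbbbbbb, 3 further steps: uuuuuuuujbbbbbbbb → uuuuuuuuuujbbbbbbbbbb → uuuuuuuuuuuujbbbbbbbbbbbb → (answer).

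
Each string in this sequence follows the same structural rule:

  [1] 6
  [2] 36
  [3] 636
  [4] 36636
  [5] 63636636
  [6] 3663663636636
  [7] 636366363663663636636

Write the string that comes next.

This is a Fibonacci-style word recurrence s(k) = s(k−2)·s(k−1): e.g. 6·36 = 636.
Continuing: 3663663636636 · 636366363663663636636 gives term 8.

3663663636636636366363663663636636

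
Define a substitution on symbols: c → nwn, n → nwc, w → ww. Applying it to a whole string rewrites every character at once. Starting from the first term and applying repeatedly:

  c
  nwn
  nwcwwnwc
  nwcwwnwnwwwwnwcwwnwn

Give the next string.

Rewriting the 20 symbols of nwcwwnwnwwwwnwcwwnwn one by one yields nwc ww nwn ww ww nwc ww nwc ww ww ww ww nwc ww nwn ww ww nwc ww nwc; concatenated:

nwcwwnwnwwwwnwcwwnwcwwwwwwwwnwcwwnwnwwwwnwcwwnwc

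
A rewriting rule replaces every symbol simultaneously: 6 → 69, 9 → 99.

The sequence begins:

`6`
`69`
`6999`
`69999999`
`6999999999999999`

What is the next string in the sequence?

φ(6999999999999999) expands symbol-by-symbol to 69 99 99 99 99 99 99 99 99 99 99 99 99 99 99 99; joining the 16 pieces gives the next term.

69999999999999999999999999999999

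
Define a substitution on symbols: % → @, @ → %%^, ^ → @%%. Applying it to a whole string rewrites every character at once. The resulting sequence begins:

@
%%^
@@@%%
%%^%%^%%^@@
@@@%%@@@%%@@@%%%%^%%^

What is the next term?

%%^%%^%%^@@%%^%%^%%^@@%%^%%^%%^@@@@@%%@@@%%

φ(@@@%%@@@%%@@@%%%%^%%^) expands symbol-by-symbol to %%^ %%^ %%^ @ @ %%^ %%^ %%^ @ @ %%^ %%^ %%^ @ @ @ @ @%% @ @ @%%; joining the 21 pieces gives the next term.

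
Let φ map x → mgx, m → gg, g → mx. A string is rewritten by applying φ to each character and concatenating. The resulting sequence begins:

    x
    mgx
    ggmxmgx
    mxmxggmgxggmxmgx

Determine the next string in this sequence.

ggmgxggmgxmxmxggmxmgxmxmxggmgxggmxmgx

φ(mxmxggmgxggmxmgx) expands symbol-by-symbol to gg mgx gg mgx mx mx gg mx mgx mx mx gg mgx gg mx mgx; joining the 16 pieces gives the next term.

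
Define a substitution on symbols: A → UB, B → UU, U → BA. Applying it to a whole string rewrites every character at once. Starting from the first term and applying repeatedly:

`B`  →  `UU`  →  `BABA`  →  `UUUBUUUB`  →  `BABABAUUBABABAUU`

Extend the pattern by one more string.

φ(BABABAUUBABABAUU) expands symbol-by-symbol to UU UB UU UB UU UB BA BA UU UB UU UB UU UB BA BA; joining the 16 pieces gives the next term.

UUUBUUUBUUUBBABAUUUBUUUBUUUBBABA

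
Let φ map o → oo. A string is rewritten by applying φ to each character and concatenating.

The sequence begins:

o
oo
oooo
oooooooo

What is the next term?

Expanding oooooooo: o→oo, o→oo, o→oo, o→oo, o→oo, o→oo, o→oo, o→oo. Concatenated: oo oo oo oo oo oo oo oo.

oooooooooooooooo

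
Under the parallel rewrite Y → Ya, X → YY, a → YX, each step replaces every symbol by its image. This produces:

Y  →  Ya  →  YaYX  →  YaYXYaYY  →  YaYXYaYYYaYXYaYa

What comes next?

YaYXYaYYYaYXYaYaYaYXYaYYYaYXYaYX

Replace each of the 16 characters of YaYXYaYYYaYXYaYa in place — Ya YX Ya YY Ya YX Ya Ya Ya YX Ya YY Ya YX Ya YX — and concatenate.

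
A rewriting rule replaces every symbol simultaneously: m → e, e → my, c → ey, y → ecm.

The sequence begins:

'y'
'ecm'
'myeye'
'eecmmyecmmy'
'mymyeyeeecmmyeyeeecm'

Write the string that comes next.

eecmeecmmyecmmymymyeyeeecmmyecmmymymyeye

φ(mymyeyeeecmmyeyeeecm) expands symbol-by-symbol to e ecm e ecm my ecm my my my ey e e ecm my ecm my my my ey e; joining the 20 pieces gives the next term.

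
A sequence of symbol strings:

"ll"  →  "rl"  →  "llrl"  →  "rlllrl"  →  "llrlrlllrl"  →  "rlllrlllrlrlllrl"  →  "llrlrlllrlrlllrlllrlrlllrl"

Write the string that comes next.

From term 3 onward, concatenate the second-to-last term with the last: ll·rl = llrl, rl·llrl = rlllrl, …
The next term joins rlllrlllrlrlllrl and llrlrlllrlrlllrlllrlrlllrl.

rlllrlllrlrlllrlllrlrlllrlrlllrlllrlrlllrl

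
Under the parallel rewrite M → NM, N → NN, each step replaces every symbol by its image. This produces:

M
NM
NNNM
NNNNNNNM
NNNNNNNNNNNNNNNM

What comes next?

NNNNNNNNNNNNNNNNNNNNNNNNNNNNNNNM

Applying the rule to each of the 16 symbols of NNNNNNNNNNNNNNNM gives the pieces NN NN NN NN NN NN NN NN NN NN NN NN NN NN NN NM, which concatenate to the answer.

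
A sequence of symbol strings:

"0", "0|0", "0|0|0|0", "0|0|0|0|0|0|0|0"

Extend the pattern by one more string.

0|0|0|0|0|0|0|0|0|0|0|0|0|0|0|0

Each string is two copies of the previous one joined by '|'.
One more doubling of 0|0|0|0|0|0|0|0 gives the answer.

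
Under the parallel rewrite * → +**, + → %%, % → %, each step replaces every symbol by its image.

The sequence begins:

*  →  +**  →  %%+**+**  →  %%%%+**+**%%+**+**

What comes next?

Replace each of the 18 characters of %%%%+**+**%%+**+** in place — % % % % %% +** +** %% +** +** % % %% +** +** %% +** +** — and concatenate.

%%%%%%+**+**%%+**+**%%%%+**+**%%+**+**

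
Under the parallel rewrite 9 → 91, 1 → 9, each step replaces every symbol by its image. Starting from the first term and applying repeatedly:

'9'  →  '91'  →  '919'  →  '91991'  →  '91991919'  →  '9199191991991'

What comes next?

919919199199191991919

Applying the rule to each of the 13 symbols of 9199191991991 gives the pieces 91 9 91 91 9 91 9 91 91 9 91 91 9, which concatenate to the answer.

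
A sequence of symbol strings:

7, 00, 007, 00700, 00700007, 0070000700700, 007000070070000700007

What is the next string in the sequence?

Each term (from the third on) is the previous term followed by the one before it: term 3 = 00·7 = 007.
So term 8 is 007000070070000700007·0070000700700.

0070000700700007000070070000700700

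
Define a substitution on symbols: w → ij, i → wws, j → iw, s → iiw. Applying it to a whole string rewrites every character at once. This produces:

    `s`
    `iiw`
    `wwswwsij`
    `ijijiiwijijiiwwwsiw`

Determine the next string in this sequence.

Rewriting the 19 symbols of ijijiiwijijiiwwwsiw one by one yields wws iw wws iw wws wws ij wws iw wws iw wws wws ij ij ij iiw wws ij; concatenated:

wwsiwwwsiwwwswwsijwwsiwwwsiwwwswwsijijijiiwwwsij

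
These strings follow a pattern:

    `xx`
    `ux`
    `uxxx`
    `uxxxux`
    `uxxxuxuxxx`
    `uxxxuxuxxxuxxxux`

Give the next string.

This is a Fibonacci-style word recurrence s(k) = s(k−1)·s(k−2): e.g. ux·xx = uxxx.
Continuing: uxxxuxuxxxuxxxux · uxxxuxuxxx gives term 7.

uxxxuxuxxxuxxxuxuxxxuxuxxx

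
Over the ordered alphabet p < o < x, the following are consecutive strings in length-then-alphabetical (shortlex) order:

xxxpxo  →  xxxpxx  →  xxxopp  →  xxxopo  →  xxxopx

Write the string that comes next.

The successor of xxxopx increments the rightmost position that isn't already x and resets every position after it to p.

xxxoop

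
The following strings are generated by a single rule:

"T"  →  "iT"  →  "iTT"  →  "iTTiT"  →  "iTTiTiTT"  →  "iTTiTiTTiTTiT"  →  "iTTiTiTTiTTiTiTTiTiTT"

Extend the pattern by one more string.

iTTiTiTTiTTiTiTTiTiTTiTTiTiTTiTTiT

This is a Fibonacci-style word recurrence s(k) = s(k−1)·s(k−2): e.g. iT·T = iTT.
So term 8 is iTTiTiTTiTTiTiTTiTiTT·iTTiTiTTiTTiT.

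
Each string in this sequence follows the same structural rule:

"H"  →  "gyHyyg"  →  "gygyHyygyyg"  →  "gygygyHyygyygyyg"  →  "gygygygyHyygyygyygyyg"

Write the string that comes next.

Every step adds gy to the front and yyg to the end of the previous string.
Applying this once more to gygygygyHyygyygyygyyg:

gygygygygyHyygyygyygyygyyg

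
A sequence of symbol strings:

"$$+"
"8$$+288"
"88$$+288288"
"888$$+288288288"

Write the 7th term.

Every step adds 8 to the front and 288 to the end of the previous string.
From 888$$+288288288, 3 further steps: 888$$+288288288 → 8888$$+288288288288 → 88888$$+288288288288288 → (answer).

888888$$+288288288288288288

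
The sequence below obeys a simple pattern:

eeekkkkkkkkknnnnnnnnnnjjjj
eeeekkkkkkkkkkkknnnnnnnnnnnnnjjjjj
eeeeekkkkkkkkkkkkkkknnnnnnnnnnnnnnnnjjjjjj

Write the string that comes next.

Term n consists of n e's, followed by 3n k's, followed by 3n+1 n's, followed by n+1 j's, where the shown terms are n = 3, 4, 5.
For the next term, n = 6, so the run lengths are 6, 18, 19, 7.

eeeeeekkkkkkkkkkkkkkkkkknnnnnnnnnnnnnnnnnnnjjjjjjj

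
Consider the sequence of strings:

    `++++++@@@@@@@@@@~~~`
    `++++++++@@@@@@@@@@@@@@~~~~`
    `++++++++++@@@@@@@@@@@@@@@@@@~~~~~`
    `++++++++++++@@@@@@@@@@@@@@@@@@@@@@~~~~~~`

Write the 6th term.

++++++++++++++++@@@@@@@@@@@@@@@@@@@@@@@@@@@@@@~~~~~~~~

Each string has the form +^{2n} @^{4n-2} ~^{n}, where the shown terms are n = 3, 4, 5, 6.
For term 6, n = 8, so the run lengths are 16, 30, 8.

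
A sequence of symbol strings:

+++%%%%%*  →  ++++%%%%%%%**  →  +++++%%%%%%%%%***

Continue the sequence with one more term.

++++++%%%%%%%%%%%****

Reading off run lengths: + runs 3, 4, 5; % runs 5, 7, 9; * runs 1, 2, 3 — each is linear in n, where the shown terms are n = 2, 3, 4.
For the next term, n = 5, so the run lengths are 6, 11, 4.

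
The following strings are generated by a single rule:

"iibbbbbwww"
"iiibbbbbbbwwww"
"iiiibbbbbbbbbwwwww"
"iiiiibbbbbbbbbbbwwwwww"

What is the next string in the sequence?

iiiiiibbbbbbbbbbbbbwwwwwww

Each string has the form i^{n-1} b^{2n-1} w^{n}, where the shown terms are n = 3, 4, 5, 6.
Setting n = 7 gives 6, 13, 7 characters in each block.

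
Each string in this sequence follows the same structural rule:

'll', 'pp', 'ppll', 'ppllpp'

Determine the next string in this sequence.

This is a Fibonacci-style word recurrence s(k) = s(k−1)·s(k−2): e.g. pp·ll = ppll.
The next term joins ppllpp and ppll.

ppllppppll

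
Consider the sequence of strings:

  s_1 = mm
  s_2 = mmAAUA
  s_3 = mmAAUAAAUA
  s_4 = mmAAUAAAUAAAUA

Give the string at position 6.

Each term is the previous one with AAUA appended.
From mmAAUAAAUAAAUA, 2 further steps: mmAAUAAAUAAAUA → mmAAUAAAUAAAUAAAUA → (answer).

mmAAUAAAUAAAUAAAUAAAUA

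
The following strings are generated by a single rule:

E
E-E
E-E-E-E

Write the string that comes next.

E-E-E-E-E-E-E-E

s(k+1) = s(k)·-·s(k) — each term doubles the last with '-' between the halves.
One more doubling of E-E-E-E gives the answer.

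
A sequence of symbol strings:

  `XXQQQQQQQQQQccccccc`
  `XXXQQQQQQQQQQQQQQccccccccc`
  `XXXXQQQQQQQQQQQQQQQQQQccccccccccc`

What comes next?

XXXXXQQQQQQQQQQQQQQQQQQQQQQccccccccccccc

The n-th term is n-1 X's then 4n-2 Q's then 2n+1 c's, where the shown terms are n = 3, 4, 5.
At n = 6 the blocks have lengths 5, 22, 13.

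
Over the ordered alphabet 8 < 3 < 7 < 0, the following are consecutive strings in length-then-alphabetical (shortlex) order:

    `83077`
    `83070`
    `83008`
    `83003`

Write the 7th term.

Stepping forward 3 times from 83003: 83003 → 83007 → 83000, then the target.

87888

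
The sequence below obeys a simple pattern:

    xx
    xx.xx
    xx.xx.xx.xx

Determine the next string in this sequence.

s(k+1) = s(k)·.·s(k) — each term doubles the last with '.' between the halves.
Doubling xx.xx.xx.xx with '.' between the halves:

xx.xx.xx.xx.xx.xx.xx.xx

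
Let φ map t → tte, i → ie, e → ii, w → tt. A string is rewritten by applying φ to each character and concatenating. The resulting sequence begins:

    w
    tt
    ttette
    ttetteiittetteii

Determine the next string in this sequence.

Rewriting the 16 symbols of ttetteiittetteii one by one yields tte tte ii tte tte ii ie ie tte tte ii tte tte ii ie ie; concatenated:

ttetteiittetteiiieiettetteiittetteiiieie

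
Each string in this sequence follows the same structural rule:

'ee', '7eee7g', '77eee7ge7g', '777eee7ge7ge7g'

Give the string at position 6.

77777eee7ge7ge7ge7ge7g

s(k+1) = 7·s(k)·e7g, so each term gains 7 as a prefix and e7g as a suffix.
From 777eee7ge7ge7g, 2 further steps: 777eee7ge7ge7g → 7777eee7ge7ge7ge7g → (answer).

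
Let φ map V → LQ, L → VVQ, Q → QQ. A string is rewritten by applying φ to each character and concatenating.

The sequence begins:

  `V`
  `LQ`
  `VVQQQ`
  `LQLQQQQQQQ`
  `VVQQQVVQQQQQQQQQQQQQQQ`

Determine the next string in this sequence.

LQLQQQQQQQLQLQQQQQQQQQQQQQQQQQQQQQQQQQQQQQQQ

φ(VVQQQVVQQQQQQQQQQQQQQQ) expands symbol-by-symbol to LQ LQ QQ QQ QQ LQ LQ QQ QQ QQ QQ QQ QQ QQ QQ QQ QQ QQ QQ QQ QQ QQ; joining the 22 pieces gives the next term.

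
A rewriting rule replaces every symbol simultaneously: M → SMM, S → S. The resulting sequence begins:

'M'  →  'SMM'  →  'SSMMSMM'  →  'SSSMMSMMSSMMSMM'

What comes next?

SSSSMMSMMSSMMSMMSSSMMSMMSSMMSMM

φ(SSSMMSMMSSMMSMM) expands symbol-by-symbol to S S S SMM SMM S SMM SMM S S SMM SMM S SMM SMM; joining the 15 pieces gives the next term.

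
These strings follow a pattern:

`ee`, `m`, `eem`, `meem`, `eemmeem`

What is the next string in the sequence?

meemeemmeem

Each term (from the third on) is the two preceding terms concatenated in order: term 3 = ee·m = eem.
The next term joins meem and eemmeem.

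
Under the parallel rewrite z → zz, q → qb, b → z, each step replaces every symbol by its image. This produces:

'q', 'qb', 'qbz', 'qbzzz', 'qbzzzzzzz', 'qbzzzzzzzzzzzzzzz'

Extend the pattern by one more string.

Rewriting the 17 symbols of qbzzzzzzzzzzzzzzz one by one yields qb z zz zz zz zz zz zz zz zz zz zz zz zz zz zz zz; concatenated:

qbzzzzzzzzzzzzzzzzzzzzzzzzzzzzzzz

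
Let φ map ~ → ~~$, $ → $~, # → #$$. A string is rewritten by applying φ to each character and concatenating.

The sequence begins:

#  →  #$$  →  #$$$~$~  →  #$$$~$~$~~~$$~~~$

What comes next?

#$$$~$~$~~~$$~~~$$~~~$~~$~~$$~$~~~$~~$~~$$~

Replace each of the 17 characters of #$$$~$~$~~~$$~~~$ in place — #$$ $~ $~ $~ ~~$ $~ ~~$ $~ ~~$ ~~$ ~~$ $~ $~ ~~$ ~~$ ~~$ $~ — and concatenate.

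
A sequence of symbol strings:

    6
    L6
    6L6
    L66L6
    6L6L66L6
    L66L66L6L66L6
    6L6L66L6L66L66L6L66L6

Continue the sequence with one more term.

L66L66L6L66L66L6L66L6L66L66L6L66L6

This is a Fibonacci-style word recurrence s(k) = s(k−2)·s(k−1): e.g. 6·L6 = 6L6.
The next term joins L66L66L6L66L6 and 6L6L66L6L66L66L6L66L6.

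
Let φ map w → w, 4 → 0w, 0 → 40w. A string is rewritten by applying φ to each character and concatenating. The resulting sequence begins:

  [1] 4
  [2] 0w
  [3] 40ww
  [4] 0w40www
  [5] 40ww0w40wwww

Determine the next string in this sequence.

Apply φ to 40ww0w40wwww symbol by symbol: 4→0w, 0→40w, w→w, w→w, 0→40w, w→w, 4→0w, 0→40w, w→w, w→w, w→w, w→w; joined: 0w 40w w w 40w w 0w 40w w w w w.

0w40www40ww0w40wwwww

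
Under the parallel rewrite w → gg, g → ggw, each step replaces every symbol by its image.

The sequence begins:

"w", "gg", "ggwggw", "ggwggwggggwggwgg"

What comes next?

Replace each of the 16 characters of ggwggwggggwggwgg in place — ggw ggw gg ggw ggw gg ggw ggw ggw ggw gg ggw ggw gg ggw ggw — and concatenate.

ggwggwggggwggwggggwggwggwggwggggwggwggggwggw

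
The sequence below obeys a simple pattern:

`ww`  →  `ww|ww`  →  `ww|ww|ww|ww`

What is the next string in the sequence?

ww|ww|ww|ww|ww|ww|ww|ww

Each string is two copies of the previous one joined by '|'.
One more doubling of ww|ww|ww|ww gives the answer.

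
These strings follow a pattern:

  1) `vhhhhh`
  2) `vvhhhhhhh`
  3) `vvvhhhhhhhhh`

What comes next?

Reading off run lengths: v runs 1, 2, 3; h runs 5, 7, 9 — each is linear in n, where the shown terms are n = 2, 3, 4.
For the next term, n = 5, so the run lengths are 4, 11.

vvvvhhhhhhhhhhh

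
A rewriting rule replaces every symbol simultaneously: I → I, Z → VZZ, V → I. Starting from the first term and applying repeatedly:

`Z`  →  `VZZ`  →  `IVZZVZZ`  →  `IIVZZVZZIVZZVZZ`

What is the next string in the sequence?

IIIVZZVZZIVZZVZZIIVZZVZZIVZZVZZ

Replace each of the 15 characters of IIVZZVZZIVZZVZZ in place — I I I VZZ VZZ I VZZ VZZ I I VZZ VZZ I VZZ VZZ — and concatenate.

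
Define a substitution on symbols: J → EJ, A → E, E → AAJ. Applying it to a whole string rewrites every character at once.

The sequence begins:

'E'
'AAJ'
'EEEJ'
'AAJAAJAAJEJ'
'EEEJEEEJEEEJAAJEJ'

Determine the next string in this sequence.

Replace each of the 17 characters of EEEJEEEJEEEJAAJEJ in place — AAJ AAJ AAJ EJ AAJ AAJ AAJ EJ AAJ AAJ AAJ EJ E E EJ AAJ EJ — and concatenate.

AAJAAJAAJEJAAJAAJAAJEJAAJAAJAAJEJEEEJAAJEJ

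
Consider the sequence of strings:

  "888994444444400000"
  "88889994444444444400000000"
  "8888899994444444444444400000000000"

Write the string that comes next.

888888999994444444444444444400000000000000

Reading off run lengths: 8 runs 3, 4, 5; 9 runs 2, 3, 4; 4 runs 8, 11, 14; 0 runs 5, 8, 11 — each is linear in n, where the shown terms are n = 2, 3, 4.
At n = 5 the blocks have lengths 6, 5, 17, 14.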